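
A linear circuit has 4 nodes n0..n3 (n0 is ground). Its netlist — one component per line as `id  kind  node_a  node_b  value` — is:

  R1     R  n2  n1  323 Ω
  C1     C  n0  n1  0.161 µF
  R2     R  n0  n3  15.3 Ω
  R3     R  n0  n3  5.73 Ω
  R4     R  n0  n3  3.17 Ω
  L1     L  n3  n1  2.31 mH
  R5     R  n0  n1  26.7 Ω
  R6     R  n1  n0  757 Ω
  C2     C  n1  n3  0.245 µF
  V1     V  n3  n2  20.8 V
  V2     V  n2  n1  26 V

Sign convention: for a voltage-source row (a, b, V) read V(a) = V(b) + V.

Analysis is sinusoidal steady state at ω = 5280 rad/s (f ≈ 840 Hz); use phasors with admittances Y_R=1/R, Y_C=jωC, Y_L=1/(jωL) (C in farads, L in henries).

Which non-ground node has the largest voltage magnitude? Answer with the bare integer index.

1

Apply KCL at each of the 3 non-ground nodes and solve the resulting linear system.
Node n1: branches {R1, C1, L1, R5, R6, C2, V2} → V_1 = -43.75+0.06259j
Node n2: branches {R1, V1, V2} → V_2 = -17.75+0.06259j
Node n3: branches {R2, R3, R4, L1, C2, V1} → V_3 = 3.054+0.06259j
Source currents: i(V1)=-1.696+3.742j, i(V2)=-1.777+3.742j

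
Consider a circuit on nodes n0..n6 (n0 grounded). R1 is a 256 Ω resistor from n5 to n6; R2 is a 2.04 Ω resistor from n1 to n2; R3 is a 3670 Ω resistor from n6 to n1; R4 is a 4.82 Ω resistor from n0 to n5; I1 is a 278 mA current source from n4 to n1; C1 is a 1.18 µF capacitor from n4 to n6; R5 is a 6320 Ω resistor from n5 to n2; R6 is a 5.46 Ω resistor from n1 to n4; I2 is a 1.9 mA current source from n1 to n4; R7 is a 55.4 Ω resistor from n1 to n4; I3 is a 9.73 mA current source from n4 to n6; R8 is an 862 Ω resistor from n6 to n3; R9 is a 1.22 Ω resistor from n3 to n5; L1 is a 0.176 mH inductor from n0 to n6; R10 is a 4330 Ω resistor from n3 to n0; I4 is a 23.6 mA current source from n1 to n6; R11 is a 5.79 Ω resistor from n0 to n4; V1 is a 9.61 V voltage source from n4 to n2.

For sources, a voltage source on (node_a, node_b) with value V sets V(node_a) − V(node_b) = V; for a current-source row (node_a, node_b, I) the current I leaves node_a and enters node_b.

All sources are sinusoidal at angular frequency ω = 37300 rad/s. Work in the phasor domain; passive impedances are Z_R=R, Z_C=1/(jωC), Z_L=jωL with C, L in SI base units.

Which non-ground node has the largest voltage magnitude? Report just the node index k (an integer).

2

Element admittances at ω=37300 rad/s:
  Y(R1) = 0.003906+0.000j S between n5,n6
  Y(R2) = 0.4902+0.000j S between n1,n2
  Y(R3) = 0.0002725+0.000j S between n6,n1
  Y(R4) = 0.2075+0.000j S between n0,n5
  I1: injects 0.278 A into n1 (from n4)
  Y(C1) = 0.000+0.04401j S between n4,n6
  Y(R5) = 0.0001582+0.000j S between n5,n2
  Y(R6) = 0.1832+0.000j S between n1,n4
  I2: injects 0.0019 A into n4 (from n1)
  Y(R7) = 0.01805+0.000j S between n1,n4
  I3: injects 0.00973 A into n6 (from n4)
  Y(R8) = 0.001160+0.000j S between n6,n3
  Y(R9) = 0.8197+0.000j S between n3,n5
  Y(L1) = 0.000-0.1523j S between n0,n6
  Y(R10) = 0.0002309+0.000j S between n3,n0
  I4: injects 0.0236 A into n6 (from n1)
  Y(R11) = 0.1727+0.000j S between n0,n4
  V1: constraint V(n4)−V(n2) = 9.61
Assemble and solve the 7×7 MNA system:
  V(n1)=-6.663+0.08113j  V(n2)=-9.827+0.08106j  V(n3)=-0.004770+0.006421j  V(n4)=-0.2171+0.08106j  V(n5)=-0.004920+0.006074j  V(n6)=0.1002+0.2529j
  i(V1)=-1.553-2.131e-05j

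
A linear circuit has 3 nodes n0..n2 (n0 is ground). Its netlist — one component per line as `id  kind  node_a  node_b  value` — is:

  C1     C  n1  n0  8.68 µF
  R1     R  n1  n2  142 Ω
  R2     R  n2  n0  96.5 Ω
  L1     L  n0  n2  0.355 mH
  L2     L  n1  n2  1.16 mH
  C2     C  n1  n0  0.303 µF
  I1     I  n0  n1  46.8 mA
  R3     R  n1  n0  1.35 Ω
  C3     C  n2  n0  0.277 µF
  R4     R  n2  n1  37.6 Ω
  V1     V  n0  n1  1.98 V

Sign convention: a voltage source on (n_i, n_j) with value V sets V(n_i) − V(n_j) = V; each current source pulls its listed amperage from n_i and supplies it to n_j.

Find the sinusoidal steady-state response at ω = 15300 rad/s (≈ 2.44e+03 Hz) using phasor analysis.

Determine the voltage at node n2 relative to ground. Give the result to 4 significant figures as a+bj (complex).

Element admittances at ω=15300 rad/s:
  Y(C1) = 0.000+0.1328j S between n1,n0
  Y(R1) = 0.007042+0.000j S between n1,n2
  Y(R2) = 0.01036+0.000j S between n2,n0
  Y(L1) = 0.000-0.1841j S between n0,n2
  Y(L2) = 0.000-0.05634j S between n1,n2
  Y(C2) = 0.000+0.004636j S between n1,n0
  I1: injects 0.0468 A into n1 (from n0)
  Y(R3) = 0.7407+0.000j S between n1,n0
  Y(C3) = 0.000+0.004238j S between n2,n0
  Y(R4) = 0.02660+0.000j S between n2,n1
  V1: constraint V(n0)−V(n1) = 1.98
Assemble and solve the 3×3 MNA system:
  V(n1)=-1.980+0.000j  V(n2)=-0.5072-0.1875j
  i(V1)=-1.552-0.1828j

-0.5072-0.1875j V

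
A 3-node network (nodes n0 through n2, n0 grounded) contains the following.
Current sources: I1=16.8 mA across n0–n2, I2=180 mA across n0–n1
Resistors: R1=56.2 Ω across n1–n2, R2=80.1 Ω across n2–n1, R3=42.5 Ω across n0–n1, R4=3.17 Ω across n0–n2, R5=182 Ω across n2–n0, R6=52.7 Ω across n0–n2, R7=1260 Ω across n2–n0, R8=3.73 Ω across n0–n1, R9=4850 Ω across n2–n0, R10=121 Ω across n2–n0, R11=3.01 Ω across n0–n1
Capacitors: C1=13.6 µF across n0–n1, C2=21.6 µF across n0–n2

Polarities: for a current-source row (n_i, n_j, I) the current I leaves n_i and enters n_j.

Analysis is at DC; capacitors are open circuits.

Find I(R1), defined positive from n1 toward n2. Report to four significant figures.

Apply KCL at each of the 2 non-ground nodes and solve the resulting linear system.
Node n1: branches {R1, R2, R3, C1, R8, R11, I2} → V_1 = 0.2783
Node n2: branches {I1, R1, R2, R4, R5, R6, R7, R9, R10, C2} → V_2 = 0.06647

0.003768 A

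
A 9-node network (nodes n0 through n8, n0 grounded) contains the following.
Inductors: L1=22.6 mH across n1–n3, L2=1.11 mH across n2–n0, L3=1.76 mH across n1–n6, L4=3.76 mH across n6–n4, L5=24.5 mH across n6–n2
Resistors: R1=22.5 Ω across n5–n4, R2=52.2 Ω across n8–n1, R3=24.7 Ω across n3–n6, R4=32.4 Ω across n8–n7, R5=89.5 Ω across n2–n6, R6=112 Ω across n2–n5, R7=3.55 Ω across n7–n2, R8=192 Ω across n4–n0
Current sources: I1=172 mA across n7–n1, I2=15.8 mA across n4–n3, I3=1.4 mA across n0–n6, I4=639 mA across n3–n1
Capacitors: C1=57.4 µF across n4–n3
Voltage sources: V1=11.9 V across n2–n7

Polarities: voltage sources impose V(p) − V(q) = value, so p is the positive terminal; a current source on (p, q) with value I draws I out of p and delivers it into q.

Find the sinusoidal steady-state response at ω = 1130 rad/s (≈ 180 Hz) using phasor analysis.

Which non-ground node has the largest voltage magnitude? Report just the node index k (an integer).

MNA unknowns: 8 node voltages V₁..V_8 plus 1 source current (V1)
L1: Y=0.000-0.03916j on G[1,3]
R1: Y=0.04444+0.000j on G[5,4]
R2: Y=0.01916+0.000j on G[8,1]
L2: Y=0.000-0.7973j on G[2,0]
R3: Y=0.04049+0.000j on G[3,6]
R4: Y=0.03086+0.000j on G[8,7]
I1: z[7]−=0.172, z[1]+=0.172
R5: Y=0.01117+0.000j on G[2,6]
I2: z[4]−=0.0158, z[3]+=0.0158
L3: Y=0.000-0.5028j on G[1,6]
L4: Y=0.000-0.2354j on G[6,4]
I3: z[0]−=0.0014, z[6]+=0.0014
C1: Y=0.000+0.06486j on G[4,3]
R6: Y=0.008929+0.000j on G[2,5]
I4: z[3]−=0.639, z[1]+=0.639
R7: Y=0.2817+0.000j on G[7,2]
L5: Y=0.000-0.03612j on G[6,2]
R8: Y=0.005208+0.000j on G[4,0]
V1: row V2−V7=11.9, i_V1 at 2,7
solve → V1=-0.3537+2.096j, V2=-0.01527-0.009955j, V3=-5.247+6.924j, V4=1.793-2.338j, V5=1.490-1.948j, V6=-0.02214+0.3787j, V7=-11.92-0.009955j, V8=-7.487+0.7965j
aux → i_V1=-3.317-0.02489j

7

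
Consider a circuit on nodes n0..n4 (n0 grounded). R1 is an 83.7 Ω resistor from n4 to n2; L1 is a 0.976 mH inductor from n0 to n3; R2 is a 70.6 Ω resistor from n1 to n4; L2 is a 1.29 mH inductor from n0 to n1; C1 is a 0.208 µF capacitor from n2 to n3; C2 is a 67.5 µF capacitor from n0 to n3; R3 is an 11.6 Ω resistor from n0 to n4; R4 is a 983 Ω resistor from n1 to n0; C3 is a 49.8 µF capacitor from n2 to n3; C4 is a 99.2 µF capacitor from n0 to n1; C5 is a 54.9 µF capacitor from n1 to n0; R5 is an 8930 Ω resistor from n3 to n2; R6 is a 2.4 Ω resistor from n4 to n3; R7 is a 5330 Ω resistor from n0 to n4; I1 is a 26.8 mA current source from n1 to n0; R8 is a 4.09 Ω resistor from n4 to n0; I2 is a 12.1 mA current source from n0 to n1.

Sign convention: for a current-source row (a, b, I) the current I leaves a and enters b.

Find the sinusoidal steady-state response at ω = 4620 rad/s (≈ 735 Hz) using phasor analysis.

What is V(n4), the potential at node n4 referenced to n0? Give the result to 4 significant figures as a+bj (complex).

0.0002098+0.001003j V

MNA unknowns: 4 node voltages V₁..V_4
R1: Y=0.01195+0.000j on G[4,2]
L1: Y=0.000-0.2218j on G[0,3]
R2: Y=0.01416+0.000j on G[1,4]
L2: Y=0.000-0.1678j on G[0,1]
C1: Y=0.000+0.0009610j on G[2,3]
C2: Y=0.000+0.3119j on G[0,3]
R3: Y=0.08621+0.000j on G[0,4]
R4: Y=0.001017+0.000j on G[1,0]
C3: Y=0.000+0.2301j on G[2,3]
C4: Y=0.000+0.4583j on G[0,1]
C5: Y=0.000+0.2536j on G[1,0]
R5: Y=0.0001120+0.000j on G[3,2]
R6: Y=0.4167+0.000j on G[4,3]
R7: Y=0.0001876+0.000j on G[0,4]
I1: z[1]−=0.0268, z[0]+=0.0268
R8: Y=0.2445+0.000j on G[4,0]
I2: z[0]−=0.0121, z[1]+=0.0121
solve → V1=-0.0007269+0.02699j, V2=0.0004064+0.0009281j, V3=0.0004026+0.0009179j, V4=0.0002098+0.001003j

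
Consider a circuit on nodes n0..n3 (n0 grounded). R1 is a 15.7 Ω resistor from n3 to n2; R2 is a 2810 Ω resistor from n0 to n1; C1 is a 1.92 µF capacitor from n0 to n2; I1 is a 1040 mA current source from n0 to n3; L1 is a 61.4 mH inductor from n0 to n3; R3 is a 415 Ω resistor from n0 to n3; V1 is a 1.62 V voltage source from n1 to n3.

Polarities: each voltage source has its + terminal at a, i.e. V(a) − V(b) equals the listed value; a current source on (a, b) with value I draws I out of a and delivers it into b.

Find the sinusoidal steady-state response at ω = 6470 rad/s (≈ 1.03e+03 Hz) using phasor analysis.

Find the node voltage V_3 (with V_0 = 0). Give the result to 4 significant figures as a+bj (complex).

45.97-85.19j V

Apply KCL at each of the 3 non-ground nodes and solve the resulting linear system.
Node n1: branches {R2, V1} → V_1 = 47.59-85.19j
Node n2: branches {R1, C1} → V_2 = 28.28-90.70j
Node n3: branches {R1, I1, L1, R3, V1} → V_3 = 45.97-85.19j
Source currents: i(V1)=-0.01694+0.03032j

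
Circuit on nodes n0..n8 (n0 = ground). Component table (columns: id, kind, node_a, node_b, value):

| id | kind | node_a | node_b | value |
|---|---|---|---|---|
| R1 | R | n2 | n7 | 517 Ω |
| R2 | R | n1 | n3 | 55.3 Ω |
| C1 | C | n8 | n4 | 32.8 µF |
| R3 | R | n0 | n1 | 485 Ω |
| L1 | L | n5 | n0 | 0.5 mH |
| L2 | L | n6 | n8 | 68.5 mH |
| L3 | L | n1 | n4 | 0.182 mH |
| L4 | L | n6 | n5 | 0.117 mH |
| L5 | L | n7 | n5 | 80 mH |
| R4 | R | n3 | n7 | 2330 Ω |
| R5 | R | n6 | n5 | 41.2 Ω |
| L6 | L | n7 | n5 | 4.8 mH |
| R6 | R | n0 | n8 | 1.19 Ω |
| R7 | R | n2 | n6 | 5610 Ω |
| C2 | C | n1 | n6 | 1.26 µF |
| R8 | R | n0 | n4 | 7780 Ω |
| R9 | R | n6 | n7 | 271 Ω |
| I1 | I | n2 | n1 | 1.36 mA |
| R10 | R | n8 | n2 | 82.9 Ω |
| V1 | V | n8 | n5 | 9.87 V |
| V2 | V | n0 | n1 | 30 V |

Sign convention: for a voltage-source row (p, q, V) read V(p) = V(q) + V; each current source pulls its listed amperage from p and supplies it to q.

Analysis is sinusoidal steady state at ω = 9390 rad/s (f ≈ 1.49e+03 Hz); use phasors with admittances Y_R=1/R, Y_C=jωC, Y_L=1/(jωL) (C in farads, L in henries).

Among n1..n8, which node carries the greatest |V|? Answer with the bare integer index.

Apply KCL at each of the 8 non-ground nodes and solve the resulting linear system.
Node n1: branches {R2, R3, L3, C2, I1, V2} → V_1 = -30.00+0.000j
Node n2: branches {R1, R7, I1, R10} → V_2 = -12.41-20.13j
Node n3: branches {R2, R4} → V_3 = -29.79-0.4550j
Node n4: branches {C1, L3, R8} → V_4 = -51.31+22.48j
Node n5: branches {L1, L4, L5, R5, L6, V1} → V_5 = -20.69-20.21j
Node n6: branches {L2, L4, R5, R7, C2, R9} → V_6 = -20.56-20.48j
Node n7: branches {R1, L5, R4, L6, R9} → V_7 = -20.86-19.63j
Node n8: branches {C1, L2, R6, R10, V1} → V_8 = -10.82-20.21j
Source currents: i(V1)=-4.076+4.526j, i(V2)=-13.46-12.57j

4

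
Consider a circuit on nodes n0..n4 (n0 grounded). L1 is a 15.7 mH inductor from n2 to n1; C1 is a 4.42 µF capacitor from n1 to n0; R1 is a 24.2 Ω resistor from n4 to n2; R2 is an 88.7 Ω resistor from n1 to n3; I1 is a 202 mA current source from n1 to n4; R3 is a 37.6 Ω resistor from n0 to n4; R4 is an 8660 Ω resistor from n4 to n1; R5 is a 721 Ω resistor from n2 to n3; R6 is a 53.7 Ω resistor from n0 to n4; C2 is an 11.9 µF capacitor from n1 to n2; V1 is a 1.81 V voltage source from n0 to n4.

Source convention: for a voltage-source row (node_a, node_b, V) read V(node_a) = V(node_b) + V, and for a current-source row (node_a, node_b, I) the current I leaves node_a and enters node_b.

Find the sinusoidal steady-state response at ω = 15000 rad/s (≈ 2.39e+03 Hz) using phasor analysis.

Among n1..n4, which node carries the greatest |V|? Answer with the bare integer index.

Apply KCL at each of the 4 non-ground nodes and solve the resulting linear system.
Node n1: branches {L1, C1, R2, I1, R4, C2} → V_1 = -1.651+2.756j
Node n2: branches {L1, R1, R5, C2} → V_2 = -2.276+2.641j
Node n3: branches {R2, R5} → V_3 = -1.720+2.744j
Node n4: branches {R1, I1, R3, R4, R6, V1} → V_4 = -1.810+0.000j
Source currents: i(V1)=-0.2646-0.1095j

2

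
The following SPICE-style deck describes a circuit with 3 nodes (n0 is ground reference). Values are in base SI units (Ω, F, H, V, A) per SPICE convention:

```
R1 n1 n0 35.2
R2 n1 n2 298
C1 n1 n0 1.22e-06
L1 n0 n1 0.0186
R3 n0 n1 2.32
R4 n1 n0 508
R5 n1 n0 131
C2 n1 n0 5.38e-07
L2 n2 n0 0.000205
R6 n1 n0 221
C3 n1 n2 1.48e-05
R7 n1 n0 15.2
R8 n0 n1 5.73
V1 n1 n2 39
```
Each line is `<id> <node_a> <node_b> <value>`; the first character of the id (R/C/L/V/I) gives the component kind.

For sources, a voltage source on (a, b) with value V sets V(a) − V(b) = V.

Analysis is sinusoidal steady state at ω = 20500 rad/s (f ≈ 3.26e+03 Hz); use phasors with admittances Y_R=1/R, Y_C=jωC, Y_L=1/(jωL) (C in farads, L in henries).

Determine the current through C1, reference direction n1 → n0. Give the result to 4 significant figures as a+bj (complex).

MNA unknowns: 2 node voltages V₁..V_2 plus 1 source current (V1)
R1: Y=0.02841+0.000j on G[1,0]
R2: Y=0.003356+0.000j on G[1,2]
C1: Y=0.000+0.02501j on G[1,0]
L1: Y=0.000-0.002623j on G[0,1]
R3: Y=0.4310+0.000j on G[0,1]
R4: Y=0.001969+0.000j on G[1,0]
R5: Y=0.007634+0.000j on G[1,0]
C2: Y=0.000+0.01103j on G[1,0]
L2: Y=0.000-0.2380j on G[2,0]
R6: Y=0.004525+0.000j on G[1,0]
C3: Y=0.000+0.3034j on G[1,2]
R7: Y=0.06579+0.000j on G[1,0]
R8: Y=0.1745+0.000j on G[0,1]
V1: row V1−V2=39, i_V1 at 1,2
solve → V1=3.442-12.01j, V2=-35.56-12.01j
aux → i_V1=-2.990-3.371j

0.3005+0.08609j A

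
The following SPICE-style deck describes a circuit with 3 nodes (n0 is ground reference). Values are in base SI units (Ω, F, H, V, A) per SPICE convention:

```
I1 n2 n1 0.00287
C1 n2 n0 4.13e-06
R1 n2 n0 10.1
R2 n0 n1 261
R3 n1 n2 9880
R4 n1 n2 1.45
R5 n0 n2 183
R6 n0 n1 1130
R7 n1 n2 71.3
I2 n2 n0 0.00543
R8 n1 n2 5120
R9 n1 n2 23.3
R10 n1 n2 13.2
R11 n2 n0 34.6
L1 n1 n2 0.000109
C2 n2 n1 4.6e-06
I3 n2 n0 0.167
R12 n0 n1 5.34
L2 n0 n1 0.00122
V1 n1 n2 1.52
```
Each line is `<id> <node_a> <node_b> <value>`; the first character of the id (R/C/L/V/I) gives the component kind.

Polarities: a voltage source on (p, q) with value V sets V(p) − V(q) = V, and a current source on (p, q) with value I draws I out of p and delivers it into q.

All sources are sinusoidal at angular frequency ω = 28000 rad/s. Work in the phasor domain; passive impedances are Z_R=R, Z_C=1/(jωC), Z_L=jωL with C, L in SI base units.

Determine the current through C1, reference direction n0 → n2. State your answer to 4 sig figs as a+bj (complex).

0.05569+0.1502j A

Apply KCL at each of the 2 non-ground nodes and solve the resulting linear system.
Node n1: branches {I1, R2, R3, R4, R6, R7, R8, R9, R10, L1, C2, R12, L2, V1} → V_1 = 0.2210+0.4816j
Node n2: branches {I1, C1, R1, R3, R4, R5, R7, I2, R8, R9, R10, R11, L1, C2, I3, V1} → V_2 = -1.299+0.4816j
Source currents: i(V1)=-1.304+0.2163j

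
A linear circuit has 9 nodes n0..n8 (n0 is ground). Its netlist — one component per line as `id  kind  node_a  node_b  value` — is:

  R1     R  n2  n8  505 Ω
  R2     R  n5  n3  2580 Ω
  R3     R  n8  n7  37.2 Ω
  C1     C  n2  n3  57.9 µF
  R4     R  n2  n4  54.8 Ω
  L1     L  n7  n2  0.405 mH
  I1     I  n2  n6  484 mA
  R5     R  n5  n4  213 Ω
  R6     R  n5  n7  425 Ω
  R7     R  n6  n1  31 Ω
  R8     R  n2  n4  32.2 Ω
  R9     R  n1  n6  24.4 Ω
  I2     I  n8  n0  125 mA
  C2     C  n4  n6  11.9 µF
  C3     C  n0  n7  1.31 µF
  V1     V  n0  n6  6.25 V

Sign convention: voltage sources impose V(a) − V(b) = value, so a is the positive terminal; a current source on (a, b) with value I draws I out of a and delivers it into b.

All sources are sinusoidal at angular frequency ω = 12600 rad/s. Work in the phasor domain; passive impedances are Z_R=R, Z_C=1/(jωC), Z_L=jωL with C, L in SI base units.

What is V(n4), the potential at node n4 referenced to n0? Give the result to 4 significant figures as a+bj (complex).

-4.592+3.158j V

Element admittances at ω=12600 rad/s:
  Y(R1) = 0.001980+0.000j S between n2,n8
  Y(R2) = 0.0003876+0.000j S between n5,n3
  Y(R3) = 0.02688+0.000j S between n8,n7
  Y(C1) = 0.000+0.7295j S between n2,n3
  Y(R4) = 0.01825+0.000j S between n2,n4
  Y(L1) = 0.000-0.1960j S between n7,n2
  I1: injects 0.484 A into n6 (from n2)
  Y(R5) = 0.004695+0.000j S between n5,n4
  Y(R6) = 0.002353+0.000j S between n5,n7
  Y(R7) = 0.03226+0.000j S between n6,n1
  Y(R8) = 0.03106+0.000j S between n2,n4
  Y(R9) = 0.04098+0.000j S between n1,n6
  I2: injects 0.125 A into n0 (from n8)
  Y(C2) = 0.000+0.1499j S between n4,n6
  Y(C3) = 0.000+0.01651j S between n0,n7
  V1: constraint V(n0)−V(n6) = 6.25
Assemble and solve the 9×9 MNA system:
  V(n1)=-6.250+0.000j  V(n2)=-13.83+8.023j  V(n3)=-13.83+8.020j  V(n4)=-4.592+3.158j  V(n5)=-8.387+5.011j  V(n6)=-6.250+0.000j  V(n7)=-15.06+8.213j  V(n8)=-19.31+8.200j
  i(V1)=-0.01056-0.2486j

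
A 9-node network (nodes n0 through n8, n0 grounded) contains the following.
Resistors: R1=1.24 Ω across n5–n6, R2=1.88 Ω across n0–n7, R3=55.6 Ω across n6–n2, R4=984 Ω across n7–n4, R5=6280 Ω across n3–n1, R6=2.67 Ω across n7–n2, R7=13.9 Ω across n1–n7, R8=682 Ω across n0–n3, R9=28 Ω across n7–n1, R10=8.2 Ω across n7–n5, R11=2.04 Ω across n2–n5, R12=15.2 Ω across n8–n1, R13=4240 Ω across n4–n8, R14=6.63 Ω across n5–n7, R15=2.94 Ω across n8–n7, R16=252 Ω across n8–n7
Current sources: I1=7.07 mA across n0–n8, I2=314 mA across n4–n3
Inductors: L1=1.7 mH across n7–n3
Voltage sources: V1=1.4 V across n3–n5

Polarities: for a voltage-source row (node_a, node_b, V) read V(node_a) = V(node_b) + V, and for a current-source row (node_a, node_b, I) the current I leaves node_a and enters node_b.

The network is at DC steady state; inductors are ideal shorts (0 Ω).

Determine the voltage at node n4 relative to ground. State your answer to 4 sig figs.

MNA unknowns: 8 node voltages V₁..V_8 plus 2 source currents (L1, V1)
R1: Y=0.8065 on G[5,6]
R2: Y=0.5319 on G[0,7]
R3: Y=0.01799 on G[6,2]
R4: Y=0.001016 on G[7,4]
I1: z[0]−=0.00707, z[8]+=0.00707
R5: Y=0.0001592 on G[3,1]
R6: Y=0.3745 on G[7,2]
I2: z[4]−=0.314, z[3]+=0.314
R7: Y=0.07194 on G[1,7]
R8: Y=0.001466 on G[0,3]
R9: Y=0.03571 on G[7,1]
R10: Y=0.1220 on G[7,5]
R11: Y=0.4902 on G[2,5]
R12: Y=0.06579 on G[8,1]
R13: Y=0.0002358 on G[4,8]
R14: Y=0.1508 on G[5,7]
R15: Y=0.3401 on G[8,7]
L1: row V7−V3=0, i_L1 at 7,3
R16: Y=0.003968 on G[8,7]
V1: row V3−V5=1.4, i_V1 at 3,5
solve → V1=-0.03798, V2=-0.7925, V3=0.01326, V4=-250.8, V5=-1.387, V6=-1.374, V7=0.01326, V8=-0.1220
aux → i_L1=-0.9976, i_V1=-0.6837

-250.8 V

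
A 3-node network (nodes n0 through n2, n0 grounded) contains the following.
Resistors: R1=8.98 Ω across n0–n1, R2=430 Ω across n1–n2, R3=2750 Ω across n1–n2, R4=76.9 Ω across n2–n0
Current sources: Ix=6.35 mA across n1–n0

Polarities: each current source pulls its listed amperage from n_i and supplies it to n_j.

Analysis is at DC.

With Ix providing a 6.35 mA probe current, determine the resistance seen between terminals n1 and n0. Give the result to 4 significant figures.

Apply KCL at each of the 2 non-ground nodes and solve the resulting linear system.
Node n1: branches {R1, R2, R3, Ix} → V_1 = -0.05590
Node n2: branches {R2, R3, R4} → V_2 = -0.009580

R_eq = 8.804 Ω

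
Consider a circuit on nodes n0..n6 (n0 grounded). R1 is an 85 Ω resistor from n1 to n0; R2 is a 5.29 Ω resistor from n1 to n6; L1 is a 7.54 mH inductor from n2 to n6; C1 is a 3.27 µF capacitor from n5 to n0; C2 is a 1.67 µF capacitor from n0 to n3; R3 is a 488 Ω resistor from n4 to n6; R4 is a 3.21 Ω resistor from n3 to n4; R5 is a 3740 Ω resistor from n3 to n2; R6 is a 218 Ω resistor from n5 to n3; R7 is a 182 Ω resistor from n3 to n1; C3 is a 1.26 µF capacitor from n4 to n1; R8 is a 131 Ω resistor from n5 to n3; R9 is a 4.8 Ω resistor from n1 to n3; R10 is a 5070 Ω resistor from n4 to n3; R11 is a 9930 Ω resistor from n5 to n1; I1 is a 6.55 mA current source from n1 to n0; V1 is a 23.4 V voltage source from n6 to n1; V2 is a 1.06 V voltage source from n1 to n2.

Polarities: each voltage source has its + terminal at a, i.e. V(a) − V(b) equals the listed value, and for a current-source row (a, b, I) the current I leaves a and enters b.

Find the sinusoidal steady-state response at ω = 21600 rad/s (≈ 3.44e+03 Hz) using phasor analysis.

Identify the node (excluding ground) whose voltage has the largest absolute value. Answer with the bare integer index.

MNA unknowns: 6 node voltages V₁..V_6 plus 2 source currents (V1, V2)
R1: Y=0.01176+0.000j on G[1,0]
R2: Y=0.1890+0.000j on G[1,6]
L1: Y=0.000-0.006140j on G[2,6]
C1: Y=0.000+0.07063j on G[5,0]
C2: Y=0.000+0.03607j on G[0,3]
R3: Y=0.002049+0.000j on G[4,6]
R4: Y=0.3115+0.000j on G[3,4]
R5: Y=0.0002674+0.000j on G[3,2]
R6: Y=0.004587+0.000j on G[5,3]
R7: Y=0.005495+0.000j on G[3,1]
C3: Y=0.000+0.02722j on G[4,1]
R8: Y=0.007634+0.000j on G[5,3]
R9: Y=0.2083+0.000j on G[1,3]
R10: Y=0.0001972+0.000j on G[4,3]
R11: Y=0.0001007+0.000j on G[5,1]
I1: z[1]−=0.00655, z[0]+=0.00655
V1: row V6−V1=23.4, i_V1 at 6,1
V2: row V1−V2=1.06, i_V2 at 1,2
solve → V1=-0.2796+0.1081j, V2=-1.340+0.1081j, V3=-0.05457+0.06776j, V4=0.09051+0.03592j, V5=0.009861+0.01156j, V6=23.12+0.1081j
aux → i_V1=-4.471+0.1500j, i_V2=-0.0003436+0.1502j

6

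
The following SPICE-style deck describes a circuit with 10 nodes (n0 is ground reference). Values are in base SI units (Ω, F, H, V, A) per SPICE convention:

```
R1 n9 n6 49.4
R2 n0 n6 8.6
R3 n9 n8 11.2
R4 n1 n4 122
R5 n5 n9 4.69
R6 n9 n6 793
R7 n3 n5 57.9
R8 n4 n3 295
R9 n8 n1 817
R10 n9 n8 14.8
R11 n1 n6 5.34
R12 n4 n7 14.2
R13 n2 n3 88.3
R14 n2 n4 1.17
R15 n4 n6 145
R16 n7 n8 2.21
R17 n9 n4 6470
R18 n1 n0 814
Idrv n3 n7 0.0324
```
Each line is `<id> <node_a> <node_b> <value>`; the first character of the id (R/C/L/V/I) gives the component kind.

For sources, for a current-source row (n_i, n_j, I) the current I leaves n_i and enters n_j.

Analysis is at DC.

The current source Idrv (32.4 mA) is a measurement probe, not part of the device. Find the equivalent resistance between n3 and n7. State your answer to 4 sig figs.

R_eq = 38.24 Ω

MNA unknowns: 9 node voltages V₁..V_9
R1: Y=0.02024 on G[9,6]
R2: Y=0.1163 on G[0,6]
R3: Y=0.08929 on G[9,8]
R4: Y=0.008197 on G[1,4]
R5: Y=0.2132 on G[5,9]
R6: Y=0.001261 on G[9,6]
R7: Y=0.01727 on G[3,5]
R8: Y=0.003390 on G[4,3]
R9: Y=0.001224 on G[8,1]
R10: Y=0.06757 on G[9,8]
R11: Y=0.1873 on G[1,6]
R12: Y=0.07042 on G[4,7]
R13: Y=0.01133 on G[2,3]
R14: Y=0.8547 on G[2,4]
R15: Y=0.006897 on G[4,6]
R16: Y=0.4525 on G[7,8]
R17: Y=0.0001546 on G[9,4]
R18: Y=0.001229 on G[1,0]
Idrv: z[3]−=0.0324, z[7]+=0.0324
solve → V1=-0.0006707, V2=-0.04935, V3=-1.069, V4=-0.03585, V5=-0.06394, V6=7.086e-06, V7=0.1701, V8=0.1305, V9=0.01745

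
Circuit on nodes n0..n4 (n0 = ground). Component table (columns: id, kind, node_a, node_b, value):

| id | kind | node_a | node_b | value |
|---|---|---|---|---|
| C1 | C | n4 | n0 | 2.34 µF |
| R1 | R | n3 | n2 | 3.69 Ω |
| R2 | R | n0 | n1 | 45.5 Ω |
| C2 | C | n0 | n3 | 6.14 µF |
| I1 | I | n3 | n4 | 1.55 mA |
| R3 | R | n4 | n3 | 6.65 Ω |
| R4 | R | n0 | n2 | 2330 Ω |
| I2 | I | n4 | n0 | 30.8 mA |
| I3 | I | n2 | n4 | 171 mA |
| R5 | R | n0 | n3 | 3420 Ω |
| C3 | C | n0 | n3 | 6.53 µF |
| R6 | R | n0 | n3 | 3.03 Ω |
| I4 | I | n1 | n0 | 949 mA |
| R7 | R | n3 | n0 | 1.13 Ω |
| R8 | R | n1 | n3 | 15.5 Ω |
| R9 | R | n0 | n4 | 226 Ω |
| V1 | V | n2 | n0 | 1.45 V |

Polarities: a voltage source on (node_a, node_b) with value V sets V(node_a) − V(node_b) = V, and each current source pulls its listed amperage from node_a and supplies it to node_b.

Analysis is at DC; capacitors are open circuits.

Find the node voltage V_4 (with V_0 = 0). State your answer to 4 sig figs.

MNA unknowns: 4 node voltages V₁..V_4 plus 1 source current (V1)
C1: Y=0.000 on G[4,0]
R1: Y=0.2710 on G[3,2]
R2: Y=0.02198 on G[0,1]
C2: Y=0.000 on G[0,3]
I1: z[3]−=0.00155, z[4]+=0.00155
R3: Y=0.1504 on G[4,3]
R4: Y=0.0004292 on G[0,2]
I2: z[4]−=0.0308, z[0]+=0.0308
I3: z[2]−=0.171, z[4]+=0.171
R5: Y=0.0002924 on G[0,3]
C3: Y=0.000 on G[0,3]
R6: Y=0.3300 on G[0,3]
I4: z[1]−=0.949, z[0]+=0.949
R7: Y=0.8850 on G[3,0]
R8: Y=0.06452 on G[1,3]
R9: Y=0.004425 on G[0,4]
V1: row V2−V0=1.45, i_V1 at 2,0
solve → V1=-11.06, V2=1.450, V3=-0.1186, V4=0.8005
aux → i_V1=-0.5967

0.8005 V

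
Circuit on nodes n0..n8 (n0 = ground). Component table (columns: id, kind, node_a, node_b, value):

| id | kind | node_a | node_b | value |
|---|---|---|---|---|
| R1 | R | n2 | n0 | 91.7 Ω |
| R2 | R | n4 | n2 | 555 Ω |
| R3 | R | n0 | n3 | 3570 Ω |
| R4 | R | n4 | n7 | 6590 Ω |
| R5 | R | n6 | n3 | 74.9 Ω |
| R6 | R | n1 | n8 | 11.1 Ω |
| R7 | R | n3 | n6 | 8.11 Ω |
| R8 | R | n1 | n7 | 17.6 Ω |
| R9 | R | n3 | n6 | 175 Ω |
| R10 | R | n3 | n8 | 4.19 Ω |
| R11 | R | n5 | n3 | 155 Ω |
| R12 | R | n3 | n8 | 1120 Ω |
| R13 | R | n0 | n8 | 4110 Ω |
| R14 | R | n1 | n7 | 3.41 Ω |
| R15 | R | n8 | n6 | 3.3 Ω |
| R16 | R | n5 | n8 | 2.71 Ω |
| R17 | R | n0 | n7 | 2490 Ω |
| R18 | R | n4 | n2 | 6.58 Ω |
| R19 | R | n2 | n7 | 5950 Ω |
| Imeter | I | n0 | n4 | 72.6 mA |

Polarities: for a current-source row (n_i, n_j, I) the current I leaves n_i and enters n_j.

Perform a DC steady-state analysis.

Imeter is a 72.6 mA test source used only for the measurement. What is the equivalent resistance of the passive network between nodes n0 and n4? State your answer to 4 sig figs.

Apply KCL at each of the 8 non-ground nodes and solve the resulting linear system.
Node n1: branches {R6, R8, R14} → V_1 = 1.733
Node n2: branches {R1, R2, R18, R19} → V_2 = 6.511
Node n3: branches {R3, R5, R7, R9, R10, R11, R12} → V_3 = 1.721
Node n4: branches {R2, R4, R18, Imeter} → V_4 = 6.978
Node n5: branches {R11, R16} → V_5 = 1.723
Node n6: branches {R5, R7, R9, R15} → V_6 = 1.722
Node n7: branches {R4, R8, R14, R17, R19} → V_7 = 1.735
Node n8: branches {R6, R10, R12, R13, R15, R16} → V_8 = 1.723

R_eq = 96.11 Ω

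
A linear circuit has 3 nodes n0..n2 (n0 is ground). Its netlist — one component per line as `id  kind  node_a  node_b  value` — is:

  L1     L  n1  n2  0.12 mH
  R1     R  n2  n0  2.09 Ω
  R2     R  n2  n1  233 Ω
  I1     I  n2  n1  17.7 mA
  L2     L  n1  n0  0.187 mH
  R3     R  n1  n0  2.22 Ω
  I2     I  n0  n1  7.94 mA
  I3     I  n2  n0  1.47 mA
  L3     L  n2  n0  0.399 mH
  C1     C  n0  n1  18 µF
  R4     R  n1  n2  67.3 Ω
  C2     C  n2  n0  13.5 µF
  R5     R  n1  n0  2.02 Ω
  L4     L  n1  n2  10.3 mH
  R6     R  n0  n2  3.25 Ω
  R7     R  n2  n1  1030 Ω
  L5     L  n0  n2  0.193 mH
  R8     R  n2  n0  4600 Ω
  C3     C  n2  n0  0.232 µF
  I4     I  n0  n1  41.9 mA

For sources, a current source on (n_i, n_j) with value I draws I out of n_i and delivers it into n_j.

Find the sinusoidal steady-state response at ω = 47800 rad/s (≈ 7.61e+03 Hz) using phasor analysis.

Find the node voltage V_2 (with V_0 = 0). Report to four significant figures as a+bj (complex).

-0.02863-0.001023j V

Element admittances at ω=47800 rad/s:
  Y(L1) = 0.000-0.1743j S between n1,n2
  Y(R1) = 0.4785+0.000j S between n2,n0
  Y(R2) = 0.004292+0.000j S between n2,n1
  I1: injects 0.0177 A into n1 (from n2)
  Y(L2) = 0.000-0.1119j S between n1,n0
  Y(R3) = 0.4505+0.000j S between n1,n0
  I2: injects 0.00794 A into n1 (from n0)
  I3: injects 0.00147 A into n0 (from n2)
  Y(L3) = 0.000-0.05243j S between n2,n0
  Y(C1) = 0.000+0.8604j S between n0,n1
  Y(R4) = 0.01486+0.000j S between n1,n2
  Y(C2) = 0.000+0.6453j S between n2,n0
  Y(R5) = 0.4950+0.000j S between n1,n0
  Y(L4) = 0.000-0.002031j S between n1,n2
  Y(R6) = 0.3077+0.000j S between n0,n2
  Y(R7) = 0.0009709+0.000j S between n2,n1
  Y(L5) = 0.000-0.1084j S between n0,n2
  Y(R8) = 0.0002174+0.000j S between n2,n0
  Y(C3) = 0.000+0.01109j S between n2,n0
  I4: injects 0.0419 A into n1 (from n0)
Assemble and solve the 2×2 MNA system:
  V(n1)=0.05347-0.02648j  V(n2)=-0.02863-0.001023j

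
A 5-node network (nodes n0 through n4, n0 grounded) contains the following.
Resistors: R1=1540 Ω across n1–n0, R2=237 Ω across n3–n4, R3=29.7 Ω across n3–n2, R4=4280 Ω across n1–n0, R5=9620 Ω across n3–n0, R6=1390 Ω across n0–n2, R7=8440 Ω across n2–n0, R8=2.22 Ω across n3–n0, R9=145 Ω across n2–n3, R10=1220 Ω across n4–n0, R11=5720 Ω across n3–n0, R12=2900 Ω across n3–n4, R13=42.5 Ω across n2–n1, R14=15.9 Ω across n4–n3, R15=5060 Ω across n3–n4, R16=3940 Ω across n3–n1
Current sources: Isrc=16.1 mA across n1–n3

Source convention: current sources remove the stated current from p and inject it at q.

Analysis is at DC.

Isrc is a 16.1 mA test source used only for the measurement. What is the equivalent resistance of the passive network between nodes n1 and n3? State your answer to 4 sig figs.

R_eq = 61.97 Ω

Element admittances at DC:
  Y(R1) = 0.0006494 S between n1,n0
  Y(R2) = 0.004219 S between n3,n4
  Y(R3) = 0.03367 S between n3,n2
  Y(R4) = 0.0002336 S between n1,n0
  Y(R5) = 0.0001040 S between n3,n0
  Y(R6) = 0.0007194 S between n0,n2
  Y(R7) = 0.0001185 S between n2,n0
  Y(R8) = 0.4505 S between n3,n0
  Y(R9) = 0.006897 S between n2,n3
  Y(R10) = 0.0008197 S between n4,n0
  Y(R11) = 0.0001748 S between n3,n0
  Y(R12) = 0.0003448 S between n3,n4
  Y(R13) = 0.02353 S between n2,n1
  Y(R14) = 0.06289 S between n4,n3
  Y(R15) = 0.0001976 S between n3,n4
  Y(R16) = 0.0002538 S between n3,n1
  Isrc: injects 0.0161 A into n3 (from n1)
Assemble and solve the 4×4 MNA system:
  V(n1)=-0.9951  V(n2)=-0.3590  V(n3)=0.002612  V(n4)=0.002581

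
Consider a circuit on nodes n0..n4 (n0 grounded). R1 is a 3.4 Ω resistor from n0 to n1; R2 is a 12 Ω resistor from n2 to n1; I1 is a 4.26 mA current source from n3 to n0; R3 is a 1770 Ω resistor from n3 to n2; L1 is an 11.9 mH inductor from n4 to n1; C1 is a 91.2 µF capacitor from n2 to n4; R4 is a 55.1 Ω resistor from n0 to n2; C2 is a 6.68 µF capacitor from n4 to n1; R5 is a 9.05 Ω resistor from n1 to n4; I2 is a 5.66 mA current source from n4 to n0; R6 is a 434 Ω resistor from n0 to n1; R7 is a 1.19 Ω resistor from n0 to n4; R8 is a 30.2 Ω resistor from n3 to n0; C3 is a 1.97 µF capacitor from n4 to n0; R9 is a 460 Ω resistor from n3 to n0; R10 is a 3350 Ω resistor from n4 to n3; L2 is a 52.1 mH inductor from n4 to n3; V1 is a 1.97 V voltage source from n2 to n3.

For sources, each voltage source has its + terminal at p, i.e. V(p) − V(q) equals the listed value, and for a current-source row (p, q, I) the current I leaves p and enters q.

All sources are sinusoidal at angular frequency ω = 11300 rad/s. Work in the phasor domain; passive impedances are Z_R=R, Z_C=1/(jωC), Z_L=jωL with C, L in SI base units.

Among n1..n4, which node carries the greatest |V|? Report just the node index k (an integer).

Apply KCL at each of the 4 non-ground nodes and solve the resulting linear system.
Node n1: branches {R1, R2, L1, C2, R5, R6} → V_1 = 0.02299-0.003549j
Node n2: branches {R2, R3, C1, R4, V1} → V_2 = 0.06262-0.05438j
Node n3: branches {I1, R3, R8, R9, R10, L2, V1} → V_3 = -1.907-0.05438j
Node n4: branches {L1, C1, C2, R5, I2, R7, C3, R10, L2} → V_4 = 0.05891+0.003149j
Source currents: i(V1)=-0.06484+0.001404j

3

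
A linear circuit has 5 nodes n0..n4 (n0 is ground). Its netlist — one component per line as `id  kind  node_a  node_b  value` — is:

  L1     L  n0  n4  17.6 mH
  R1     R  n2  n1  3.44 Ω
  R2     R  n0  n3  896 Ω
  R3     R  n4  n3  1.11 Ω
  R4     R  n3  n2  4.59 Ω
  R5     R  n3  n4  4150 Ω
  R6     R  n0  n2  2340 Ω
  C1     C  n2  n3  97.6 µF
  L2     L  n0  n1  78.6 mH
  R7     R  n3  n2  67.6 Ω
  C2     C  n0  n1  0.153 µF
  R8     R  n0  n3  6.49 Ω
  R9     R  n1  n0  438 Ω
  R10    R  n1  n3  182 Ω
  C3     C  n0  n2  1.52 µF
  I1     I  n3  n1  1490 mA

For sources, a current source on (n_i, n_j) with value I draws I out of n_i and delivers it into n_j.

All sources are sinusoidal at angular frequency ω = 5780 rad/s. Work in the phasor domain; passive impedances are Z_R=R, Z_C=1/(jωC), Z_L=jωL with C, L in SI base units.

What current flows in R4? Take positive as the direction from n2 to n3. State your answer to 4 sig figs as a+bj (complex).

0.2004-0.4690j A

MNA unknowns: 4 node voltages V₁..V_4
L1: Y=0.000-0.009830j on G[0,4]
R1: Y=0.2907+0.000j on G[2,1]
R2: Y=0.001116+0.000j on G[0,3]
R3: Y=0.9009+0.000j on G[4,3]
R4: Y=0.2179+0.000j on G[3,2]
R5: Y=0.0002410+0.000j on G[3,4]
R6: Y=0.0004274+0.000j on G[0,2]
C1: Y=0.000+0.5641j on G[2,3]
L2: Y=0.000-0.002201j on G[0,1]
R7: Y=0.01479+0.000j on G[3,2]
C2: Y=0.000+0.0008843j on G[0,1]
R8: Y=0.1541+0.000j on G[0,3]
R9: Y=0.002283+0.000j on G[1,0]
R10: Y=0.005495+0.000j on G[1,3]
C3: Y=0.000+0.008786j on G[0,2]
I1: z[3]−=1.49, z[1]+=1.49
solve → V1=5.708-2.041j, V2=0.7292-2.122j, V3=-0.1906+0.03092j, V4=-0.1909+0.02884j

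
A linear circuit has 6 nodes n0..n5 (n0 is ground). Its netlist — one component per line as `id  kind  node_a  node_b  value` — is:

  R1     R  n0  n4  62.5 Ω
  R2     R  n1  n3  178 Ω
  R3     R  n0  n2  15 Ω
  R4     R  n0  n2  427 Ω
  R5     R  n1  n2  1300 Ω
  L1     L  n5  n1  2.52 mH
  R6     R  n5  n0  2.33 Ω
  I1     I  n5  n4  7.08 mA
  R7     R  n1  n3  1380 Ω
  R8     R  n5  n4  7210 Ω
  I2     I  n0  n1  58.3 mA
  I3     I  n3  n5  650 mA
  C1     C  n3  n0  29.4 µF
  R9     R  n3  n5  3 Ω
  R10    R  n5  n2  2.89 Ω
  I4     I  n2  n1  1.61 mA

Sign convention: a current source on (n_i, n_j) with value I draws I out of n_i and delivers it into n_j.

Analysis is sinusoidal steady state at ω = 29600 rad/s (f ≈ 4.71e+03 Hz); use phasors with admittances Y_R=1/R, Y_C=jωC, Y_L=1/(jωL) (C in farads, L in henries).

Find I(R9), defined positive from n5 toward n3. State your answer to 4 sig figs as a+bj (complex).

Element admittances at ω=29600 rad/s:
  Y(R1) = 0.01600+0.000j S between n0,n4
  Y(R2) = 0.005618+0.000j S between n1,n3
  Y(R3) = 0.06667+0.000j S between n0,n2
  Y(R4) = 0.002342+0.000j S between n0,n2
  Y(R5) = 0.0007692+0.000j S between n1,n2
  Y(L1) = 0.000-0.01341j S between n5,n1
  Y(R6) = 0.4292+0.000j S between n5,n0
  I1: injects 0.00708 A into n4 (from n5)
  Y(R7) = 0.0007246+0.000j S between n1,n3
  Y(R8) = 0.0001387+0.000j S between n5,n4
  I2: injects 0.0583 A into n1 (from n0)
  I3: injects 0.65 A into n5 (from n3)
  Y(C1) = 0.000+0.8702j S between n3,n0
  Y(R9) = 0.3333+0.000j S between n3,n5
  Y(R10) = 0.3460+0.000j S between n5,n2
  I4: injects 0.00161 A into n1 (from n2)
Assemble and solve the 5×5 MNA system:
  V(n1)=2.386+3.341j  V(n2)=0.6704+0.1191j  V(n3)=-0.07641+0.3914j  V(n4)=0.4456+0.001167j  V(n5)=0.8050+0.1357j

0.2938-0.08521j A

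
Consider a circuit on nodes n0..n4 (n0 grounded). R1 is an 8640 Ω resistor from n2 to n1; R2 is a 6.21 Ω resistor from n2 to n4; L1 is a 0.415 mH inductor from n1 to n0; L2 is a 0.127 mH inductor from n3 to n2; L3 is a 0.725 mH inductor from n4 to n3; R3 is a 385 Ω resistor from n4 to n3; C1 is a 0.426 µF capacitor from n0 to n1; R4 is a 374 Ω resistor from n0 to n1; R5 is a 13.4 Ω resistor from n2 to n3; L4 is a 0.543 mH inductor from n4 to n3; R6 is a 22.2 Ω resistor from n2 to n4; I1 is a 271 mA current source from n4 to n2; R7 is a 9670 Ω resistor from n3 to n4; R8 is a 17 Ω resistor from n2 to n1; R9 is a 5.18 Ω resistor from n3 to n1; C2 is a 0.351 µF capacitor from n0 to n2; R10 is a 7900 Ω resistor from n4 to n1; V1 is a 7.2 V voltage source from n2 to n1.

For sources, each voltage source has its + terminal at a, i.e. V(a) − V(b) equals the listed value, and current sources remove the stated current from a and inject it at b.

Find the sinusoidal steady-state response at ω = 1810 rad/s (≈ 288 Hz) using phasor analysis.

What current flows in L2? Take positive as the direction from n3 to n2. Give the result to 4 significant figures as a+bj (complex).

-1.627+0.2062j A

MNA unknowns: 4 node voltages V₁..V_4 plus 1 source current (V1)
R1: Y=0.0001157+0.000j on G[2,1]
R2: Y=0.1610+0.000j on G[2,4]
L1: Y=0.000-1.331j on G[1,0]
L2: Y=0.000-4.350j on G[3,2]
L3: Y=0.000-0.7620j on G[4,3]
R3: Y=0.002597+0.000j on G[4,3]
C1: Y=0.000+0.0007711j on G[0,1]
R4: Y=0.002674+0.000j on G[0,1]
R5: Y=0.07463+0.000j on G[2,3]
L4: Y=0.000-1.017j on G[4,3]
R6: Y=0.04505+0.000j on G[2,4]
I1: z[4]−=0.271, z[2]+=0.271
R7: Y=0.0001034+0.000j on G[3,4]
R8: Y=0.05882+0.000j on G[2,1]
R9: Y=0.1931+0.000j on G[3,1]
C2: Y=0.000+0.0006353j on G[0,2]
R10: Y=0.0001266+0.000j on G[4,1]
V1: row V2−V1=7.2, i_V1 at 2,1
solve → V1=0.003440-6.915e-06j, V2=7.203-6.915e-06j, V3=7.156-0.3740j, V4=7.096-0.5143j
aux → i_V1=-1.806+0.06769j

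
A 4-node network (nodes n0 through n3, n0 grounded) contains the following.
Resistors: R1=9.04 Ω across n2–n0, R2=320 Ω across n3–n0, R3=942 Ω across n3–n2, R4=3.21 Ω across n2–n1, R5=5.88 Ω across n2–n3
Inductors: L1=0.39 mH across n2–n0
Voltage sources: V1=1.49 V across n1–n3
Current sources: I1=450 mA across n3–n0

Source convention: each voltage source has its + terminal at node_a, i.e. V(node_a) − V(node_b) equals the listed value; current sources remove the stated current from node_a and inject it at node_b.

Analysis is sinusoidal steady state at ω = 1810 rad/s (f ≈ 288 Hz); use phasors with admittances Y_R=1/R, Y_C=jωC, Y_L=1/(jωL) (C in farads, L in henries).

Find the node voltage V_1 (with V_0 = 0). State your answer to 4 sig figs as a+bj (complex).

Apply KCL at each of the 3 non-ground nodes and solve the resulting linear system.
Node n1: branches {R4, V1} → V_1 = -0.4167-0.3095j
Node n2: branches {R1, R3, R4, R5, L1} → V_2 = -0.02501-0.3115j
Node n3: branches {R2, R3, R5, V1, I1} → V_3 = -1.907-0.3095j
Source currents: i(V1)=0.1220-0.0006242j

-0.4167-0.3095j V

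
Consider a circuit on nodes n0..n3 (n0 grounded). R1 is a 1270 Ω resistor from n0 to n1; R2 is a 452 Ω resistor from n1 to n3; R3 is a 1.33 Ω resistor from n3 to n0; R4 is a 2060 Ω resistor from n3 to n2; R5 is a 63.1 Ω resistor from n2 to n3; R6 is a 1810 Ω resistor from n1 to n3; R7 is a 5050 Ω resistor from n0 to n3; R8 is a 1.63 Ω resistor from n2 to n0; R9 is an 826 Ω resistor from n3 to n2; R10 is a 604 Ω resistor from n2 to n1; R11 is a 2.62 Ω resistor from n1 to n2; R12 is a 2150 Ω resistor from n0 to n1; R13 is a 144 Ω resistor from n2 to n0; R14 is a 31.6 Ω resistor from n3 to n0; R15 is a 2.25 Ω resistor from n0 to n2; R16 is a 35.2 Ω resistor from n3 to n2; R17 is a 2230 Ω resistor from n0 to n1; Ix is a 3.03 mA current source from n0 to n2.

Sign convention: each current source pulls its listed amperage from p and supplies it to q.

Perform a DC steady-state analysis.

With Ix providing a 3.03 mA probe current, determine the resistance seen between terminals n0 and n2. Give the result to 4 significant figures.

R_eq = 0.8990 Ω

Apply KCL at each of the 3 non-ground nodes and solve the resulting linear system.
Node n1: branches {R1, R2, R6, R10, R11, R12, R17} → V_1 = 0.002694
Node n2: branches {R4, R5, R8, R9, R10, R11, R13, R15, R16, Ix} → V_2 = 0.002724
Node n3: branches {R2, R3, R4, R5, R6, R7, R9, R14, R16} → V_3 = 0.0001593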